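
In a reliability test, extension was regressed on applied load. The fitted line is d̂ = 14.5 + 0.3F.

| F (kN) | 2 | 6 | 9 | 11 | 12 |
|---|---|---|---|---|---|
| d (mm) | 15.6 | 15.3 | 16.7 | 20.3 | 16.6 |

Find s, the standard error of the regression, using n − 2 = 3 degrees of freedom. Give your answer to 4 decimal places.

s = 1.8257

F=2: d̂ = 14.5 + 0.3·2 = 15.1; r = 15.6 − 15.1 = 0.5
F=6: d̂ = 14.5 + 0.3·6 = 16.3; r = 15.3 − 16.3 = -1
F=9: d̂ = 14.5 + 0.3·9 = 17.2; r = 16.7 − 17.2 = -0.5
F=11: d̂ = 14.5 + 0.3·11 = 17.8; r = 20.3 − 17.8 = 2.5
F=12: d̂ = 14.5 + 0.3·12 = 18.1; r = 16.6 − 18.1 = -1.5
SSE = 0.25 + 1 + 0.25 + 6.25 + 2.25 = 10
s = √(10/3) = √3.33333 ≈ 1.8257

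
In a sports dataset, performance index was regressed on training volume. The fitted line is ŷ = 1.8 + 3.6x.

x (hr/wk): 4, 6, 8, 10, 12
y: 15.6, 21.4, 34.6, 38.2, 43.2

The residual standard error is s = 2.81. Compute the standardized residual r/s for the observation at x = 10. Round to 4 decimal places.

ŷ = 1.8 + 3.6·10 = 37.8
r = 38.2 − 37.8 = 0.4
r/s = 0.4 / 2.81 = 0.1423

0.1423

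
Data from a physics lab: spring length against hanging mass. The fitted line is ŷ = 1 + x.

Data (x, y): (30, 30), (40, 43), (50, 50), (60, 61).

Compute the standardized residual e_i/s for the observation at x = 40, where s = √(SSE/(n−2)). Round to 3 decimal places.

x=30: ŷ = 1 + 30 = 31; e = 30 − 31 = -1
x=40: ŷ = 1 + 40 = 41; e = 43 − 41 = 2
x=50: ŷ = 1 + 50 = 51; e = 50 − 51 = -1
x=60: ŷ = 1 + 60 = 61; e = 61 − 61 = 0
SSE = 1 + 4 + 1 + 0 = 6
s = √(6/2) = 1.73205
e/s = 2 / 1.73205 = 1.155

1.155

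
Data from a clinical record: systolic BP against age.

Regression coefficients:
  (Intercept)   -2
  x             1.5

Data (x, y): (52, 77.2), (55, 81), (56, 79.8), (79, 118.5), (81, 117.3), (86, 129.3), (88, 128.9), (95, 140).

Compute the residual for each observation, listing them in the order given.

1.2, 0.5, -2.2, 2, -2.2, 2.3, -1.1, -0.5

x=52: ŷ = -2 + 1.5·52 = 76; e = 77.2 − 76 = 1.2
x=55: ŷ = -2 + 1.5·55 = 80.5; e = 81 − 80.5 = 0.5
x=56: ŷ = -2 + 1.5·56 = 82; e = 79.8 − 82 = -2.2
x=79: ŷ = -2 + 1.5·79 = 116.5; e = 118.5 − 116.5 = 2
x=81: ŷ = -2 + 1.5·81 = 119.5; e = 117.3 − 119.5 = -2.2
x=86: ŷ = -2 + 1.5·86 = 127; e = 129.3 − 127 = 2.3
x=88: ŷ = -2 + 1.5·88 = 130; e = 128.9 − 130 = -1.1
x=95: ŷ = -2 + 1.5·95 = 140.5; e = 140 − 140.5 = -0.5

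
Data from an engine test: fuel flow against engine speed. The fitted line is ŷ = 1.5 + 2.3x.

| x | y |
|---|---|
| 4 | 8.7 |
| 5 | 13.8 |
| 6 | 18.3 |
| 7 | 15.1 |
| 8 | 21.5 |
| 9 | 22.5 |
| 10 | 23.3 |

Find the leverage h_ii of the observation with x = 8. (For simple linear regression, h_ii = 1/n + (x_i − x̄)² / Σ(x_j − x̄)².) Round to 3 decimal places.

h = 0.179

x̄ = (4 + 5 + 6 + 7 + 8 + 9 + 10)/7 = 7
Σ(x − x̄)² = 9 + 4 + 1 + 0 + 1 + 4 + 9 = 28
h = 1/7 + (1)²/28 = 0.142857 + 0.0357143 = 0.179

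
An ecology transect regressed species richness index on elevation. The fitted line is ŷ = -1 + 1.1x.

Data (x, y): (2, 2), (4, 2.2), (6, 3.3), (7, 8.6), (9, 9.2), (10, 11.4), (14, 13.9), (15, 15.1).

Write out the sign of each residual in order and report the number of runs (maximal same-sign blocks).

x=2: ŷ = -1 + 1.1·2 = 1.2; r = 2 − 1.2 = 0.8
x=4: ŷ = -1 + 1.1·4 = 3.4; r = 2.2 − 3.4 = -1.2
x=6: ŷ = -1 + 1.1·6 = 5.6; r = 3.3 − 5.6 = -2.3
x=7: ŷ = -1 + 1.1·7 = 6.7; r = 8.6 − 6.7 = 1.9
x=9: ŷ = -1 + 1.1·9 = 8.9; r = 9.2 − 8.9 = 0.3
x=10: ŷ = -1 + 1.1·10 = 10; r = 11.4 − 10 = 1.4
x=14: ŷ = -1 + 1.1·14 = 14.4; r = 13.9 − 14.4 = -0.5
x=15: ŷ = -1 + 1.1·15 = 15.5; r = 15.1 − 15.5 = -0.4
Signs: + − − + + + − −
Runs: +×1, −×2, +×3, −×2 → 4

4 runs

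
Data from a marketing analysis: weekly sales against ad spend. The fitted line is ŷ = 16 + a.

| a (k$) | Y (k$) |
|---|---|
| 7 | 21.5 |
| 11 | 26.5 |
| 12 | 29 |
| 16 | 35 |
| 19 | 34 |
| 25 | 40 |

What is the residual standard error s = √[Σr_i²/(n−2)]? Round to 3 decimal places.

s = 1.904

a=7: ŷ = 16 + 7 = 23; r = 21.5 − 23 = -1.5
a=11: ŷ = 16 + 11 = 27; r = 26.5 − 27 = -0.5
a=12: ŷ = 16 + 12 = 28; r = 29 − 28 = 1
a=16: ŷ = 16 + 16 = 32; r = 35 − 32 = 3
a=19: ŷ = 16 + 19 = 35; r = 34 − 35 = -1
a=25: ŷ = 16 + 25 = 41; r = 40 − 41 = -1
SSE = 2.25 + 0.25 + 1 + 9 + 1 + 1 = 14.5
s = √(14.5/4) = √3.625 ≈ 1.904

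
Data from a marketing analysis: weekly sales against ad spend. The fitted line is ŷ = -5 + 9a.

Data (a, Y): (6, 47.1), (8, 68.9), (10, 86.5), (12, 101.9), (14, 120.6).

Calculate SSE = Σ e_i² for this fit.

SSE = 10.84

a=6: ŷ = -5 + 9·6 = 49; e = 47.1 − 49 = -1.9
a=8: ŷ = -5 + 9·8 = 67; e = 68.9 − 67 = 1.9
a=10: ŷ = -5 + 9·10 = 85; e = 86.5 − 85 = 1.5
a=12: ŷ = -5 + 9·12 = 103; e = 101.9 − 103 = -1.1
a=14: ŷ = -5 + 9·14 = 121; e = 120.6 − 121 = -0.4
SSE = 3.61 + 3.61 + 2.25 + 1.21 + 0.16 = 10.84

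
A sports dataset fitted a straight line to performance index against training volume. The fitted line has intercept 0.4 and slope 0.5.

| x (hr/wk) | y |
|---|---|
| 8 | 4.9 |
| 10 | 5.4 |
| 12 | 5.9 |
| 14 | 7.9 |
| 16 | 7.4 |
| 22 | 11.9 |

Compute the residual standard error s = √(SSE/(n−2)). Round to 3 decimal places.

x=8: ŷ = 0.4 + 0.5·8 = 4.4; e = 4.9 − 4.4 = 0.5
x=10: ŷ = 0.4 + 0.5·10 = 5.4; e = 5.4 − 5.4 = 0
x=12: ŷ = 0.4 + 0.5·12 = 6.4; e = 5.9 − 6.4 = -0.5
x=14: ŷ = 0.4 + 0.5·14 = 7.4; e = 7.9 − 7.4 = 0.5
x=16: ŷ = 0.4 + 0.5·16 = 8.4; e = 7.4 − 8.4 = -1
x=22: ŷ = 0.4 + 0.5·22 = 11.4; e = 11.9 − 11.4 = 0.5
SSE = 0.25 + 0 + 0.25 + 0.25 + 1 + 0.25 = 2
s = √(2/4) = √0.5 ≈ 0.707

s = 0.707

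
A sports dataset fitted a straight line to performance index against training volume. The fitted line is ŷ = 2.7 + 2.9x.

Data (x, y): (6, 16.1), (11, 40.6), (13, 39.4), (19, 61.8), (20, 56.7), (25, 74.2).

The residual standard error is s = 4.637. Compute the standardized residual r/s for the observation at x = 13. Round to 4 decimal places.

ŷ = 2.7 + 2.9·13 = 40.4
r = 39.4 − 40.4 = -1
r/s = -1 / 4.637 = -0.2157

-0.2157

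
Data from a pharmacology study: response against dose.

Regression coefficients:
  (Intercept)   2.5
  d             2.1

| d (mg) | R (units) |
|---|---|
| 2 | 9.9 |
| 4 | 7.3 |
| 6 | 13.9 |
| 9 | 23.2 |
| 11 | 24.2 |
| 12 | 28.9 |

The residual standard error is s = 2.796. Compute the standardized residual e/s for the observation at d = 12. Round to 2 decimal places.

ŷ = 2.5 + 2.1·12 = 27.7
e = 28.9 − 27.7 = 1.2
e/s = 1.2 / 2.796 = 0.43

0.43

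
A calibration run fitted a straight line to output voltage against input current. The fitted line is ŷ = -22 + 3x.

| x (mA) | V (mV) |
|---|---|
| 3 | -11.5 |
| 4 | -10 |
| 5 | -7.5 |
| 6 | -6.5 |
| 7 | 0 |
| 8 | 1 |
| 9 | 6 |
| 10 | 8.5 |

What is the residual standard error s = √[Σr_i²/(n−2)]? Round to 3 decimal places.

s = 1.414

x=3: ŷ = -22 + 3·3 = -13; r = -11.5 − (-13) = 1.5
x=4: ŷ = -22 + 3·4 = -10; r = -10 − (-10) = 0
x=5: ŷ = -22 + 3·5 = -7; r = -7.5 − (-7) = -0.5
x=6: ŷ = -22 + 3·6 = -4; r = -6.5 − (-4) = -2.5
x=7: ŷ = -22 + 3·7 = -1; r = 0 − (-1) = 1
x=8: ŷ = -22 + 3·8 = 2; r = 1 − 2 = -1
x=9: ŷ = -22 + 3·9 = 5; r = 6 − 5 = 1
x=10: ŷ = -22 + 3·10 = 8; r = 8.5 − 8 = 0.5
SSE = 2.25 + 0 + 0.25 + 6.25 + 1 + 1 + 1 + 0.25 = 12
s = √(12/6) = √2 ≈ 1.414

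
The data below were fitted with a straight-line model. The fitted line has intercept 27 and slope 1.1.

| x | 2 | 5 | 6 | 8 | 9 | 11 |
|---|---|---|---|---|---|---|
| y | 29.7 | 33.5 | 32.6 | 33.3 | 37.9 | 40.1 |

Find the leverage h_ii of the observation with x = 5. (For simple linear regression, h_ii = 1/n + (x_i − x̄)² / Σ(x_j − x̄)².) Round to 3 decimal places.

x̄ = (2 + 5 + 6 + 8 + 9 + 11)/6 = 6.83333
Σ(x − x̄)² = 23.3611 + 3.36111 + 0.694444 + 1.36111 + 4.69444 + 17.3611 = 50.8333
h = 1/6 + (-1.83333)²/50.8333 = 0.166667 + 0.0661202 = 0.233

h = 0.233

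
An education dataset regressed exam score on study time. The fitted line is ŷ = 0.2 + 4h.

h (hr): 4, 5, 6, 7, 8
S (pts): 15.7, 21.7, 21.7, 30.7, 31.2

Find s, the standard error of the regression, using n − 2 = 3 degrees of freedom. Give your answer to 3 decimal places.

h=4: ŷ = 0.2 + 4·4 = 16.2; e = 15.7 − 16.2 = -0.5
h=5: ŷ = 0.2 + 4·5 = 20.2; e = 21.7 − 20.2 = 1.5
h=6: ŷ = 0.2 + 4·6 = 24.2; e = 21.7 − 24.2 = -2.5
h=7: ŷ = 0.2 + 4·7 = 28.2; e = 30.7 − 28.2 = 2.5
h=8: ŷ = 0.2 + 4·8 = 32.2; e = 31.2 − 32.2 = -1
SSE = 0.25 + 2.25 + 6.25 + 6.25 + 1 = 16
s = √(16/3) = √5.33333 ≈ 2.309

s = 2.309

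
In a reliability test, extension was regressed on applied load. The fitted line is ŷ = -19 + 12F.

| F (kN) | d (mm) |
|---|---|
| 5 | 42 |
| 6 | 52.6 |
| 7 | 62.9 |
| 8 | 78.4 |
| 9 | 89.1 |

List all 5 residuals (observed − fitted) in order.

F=5: ŷ = -19 + 12·5 = 41; e = 42 − 41 = 1
F=6: ŷ = -19 + 12·6 = 53; e = 52.6 − 53 = -0.4
F=7: ŷ = -19 + 12·7 = 65; e = 62.9 − 65 = -2.1
F=8: ŷ = -19 + 12·8 = 77; e = 78.4 − 77 = 1.4
F=9: ŷ = -19 + 12·9 = 89; e = 89.1 − 89 = 0.1

1, -0.4, -2.1, 1.4, 0.1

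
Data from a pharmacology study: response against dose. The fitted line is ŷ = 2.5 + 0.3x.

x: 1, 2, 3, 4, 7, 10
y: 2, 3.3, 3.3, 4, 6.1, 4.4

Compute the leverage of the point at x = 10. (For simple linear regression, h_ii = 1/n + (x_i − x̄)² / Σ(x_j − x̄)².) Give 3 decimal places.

x̄ = (1 + 2 + 3 + 4 + 7 + 10)/6 = 4.5
Σ(x − x̄)² = 12.25 + 6.25 + 2.25 + 0.25 + 6.25 + 30.25 = 57.5
h = 1/6 + (5.5)²/57.5 = 0.166667 + 0.526087 = 0.693

h = 0.693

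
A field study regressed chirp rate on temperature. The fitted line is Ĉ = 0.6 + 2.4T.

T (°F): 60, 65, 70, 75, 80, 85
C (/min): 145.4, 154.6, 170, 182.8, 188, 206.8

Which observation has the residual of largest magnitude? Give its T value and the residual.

T = 80, e = -4.6

T=60: Ĉ = 0.6 + 2.4·60 = 144.6; e = 145.4 − 144.6 = 0.8
T=65: Ĉ = 0.6 + 2.4·65 = 156.6; e = 154.6 − 156.6 = -2
T=70: Ĉ = 0.6 + 2.4·70 = 168.6; e = 170 − 168.6 = 1.4
T=75: Ĉ = 0.6 + 2.4·75 = 180.6; e = 182.8 − 180.6 = 2.2
T=80: Ĉ = 0.6 + 2.4·80 = 192.6; e = 188 − 192.6 = -4.6
T=85: Ĉ = 0.6 + 2.4·85 = 204.6; e = 206.8 − 204.6 = 2.2
Largest |e| is 4.6 at T = 80, residual -4.6.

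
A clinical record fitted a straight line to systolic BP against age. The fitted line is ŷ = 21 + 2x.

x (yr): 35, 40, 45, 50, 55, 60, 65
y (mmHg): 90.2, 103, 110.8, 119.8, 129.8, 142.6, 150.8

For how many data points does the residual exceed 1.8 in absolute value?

x=35: ŷ = 21 + 2·35 = 91; r = 90.2 − 91 = -0.8
x=40: ŷ = 21 + 2·40 = 101; r = 103 − 101 = 2
x=45: ŷ = 21 + 2·45 = 111; r = 110.8 − 111 = -0.2
x=50: ŷ = 21 + 2·50 = 121; r = 119.8 − 121 = -1.2
x=55: ŷ = 21 + 2·55 = 131; r = 129.8 − 131 = -1.2
x=60: ŷ = 21 + 2·60 = 141; r = 142.6 − 141 = 1.6
x=65: ŷ = 21 + 2·65 = 151; r = 150.8 − 151 = -0.2
|r| > 1.8: x=40 (|r|=2) → 1

1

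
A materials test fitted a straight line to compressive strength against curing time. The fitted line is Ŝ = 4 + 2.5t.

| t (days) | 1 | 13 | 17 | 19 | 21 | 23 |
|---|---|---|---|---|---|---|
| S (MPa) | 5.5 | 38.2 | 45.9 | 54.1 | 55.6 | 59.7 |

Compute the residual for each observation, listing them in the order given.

t=1: Ŝ = 4 + 2.5·1 = 6.5; r = 5.5 − 6.5 = -1
t=13: Ŝ = 4 + 2.5·13 = 36.5; r = 38.2 − 36.5 = 1.7
t=17: Ŝ = 4 + 2.5·17 = 46.5; r = 45.9 − 46.5 = -0.6
t=19: Ŝ = 4 + 2.5·19 = 51.5; r = 54.1 − 51.5 = 2.6
t=21: Ŝ = 4 + 2.5·21 = 56.5; r = 55.6 − 56.5 = -0.9
t=23: Ŝ = 4 + 2.5·23 = 61.5; r = 59.7 − 61.5 = -1.8

-1, 1.7, -0.6, 2.6, -0.9, -1.8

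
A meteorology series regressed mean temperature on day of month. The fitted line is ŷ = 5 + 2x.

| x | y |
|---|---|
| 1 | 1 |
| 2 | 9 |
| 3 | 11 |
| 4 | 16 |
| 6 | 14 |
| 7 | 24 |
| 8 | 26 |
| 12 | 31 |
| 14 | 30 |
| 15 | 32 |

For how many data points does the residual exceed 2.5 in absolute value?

7

x=1: ŷ = 5 + 2·1 = 7; r = 1 − 7 = -6
x=2: ŷ = 5 + 2·2 = 9; r = 9 − 9 = 0
x=3: ŷ = 5 + 2·3 = 11; r = 11 − 11 = 0
x=4: ŷ = 5 + 2·4 = 13; r = 16 − 13 = 3
x=6: ŷ = 5 + 2·6 = 17; r = 14 − 17 = -3
x=7: ŷ = 5 + 2·7 = 19; r = 24 − 19 = 5
x=8: ŷ = 5 + 2·8 = 21; r = 26 − 21 = 5
x=12: ŷ = 5 + 2·12 = 29; r = 31 − 29 = 2
x=14: ŷ = 5 + 2·14 = 33; r = 30 − 33 = -3
x=15: ŷ = 5 + 2·15 = 35; r = 32 − 35 = -3
|r| > 2.5: x=1 (|r|=6), x=4 (|r|=3), x=6 (|r|=3), x=7 (|r|=5), x=8 (|r|=5), x=14 (|r|=3), x=15 (|r|=3) → 7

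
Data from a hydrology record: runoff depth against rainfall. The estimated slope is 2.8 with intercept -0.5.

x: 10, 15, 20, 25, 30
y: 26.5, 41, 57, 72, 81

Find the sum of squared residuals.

x=10: ŷ = -0.5 + 2.8·10 = 27.5; r = 26.5 − 27.5 = -1
x=15: ŷ = -0.5 + 2.8·15 = 41.5; r = 41 − 41.5 = -0.5
x=20: ŷ = -0.5 + 2.8·20 = 55.5; r = 57 − 55.5 = 1.5
x=25: ŷ = -0.5 + 2.8·25 = 69.5; r = 72 − 69.5 = 2.5
x=30: ŷ = -0.5 + 2.8·30 = 83.5; r = 81 − 83.5 = -2.5
SSE = 1 + 0.25 + 2.25 + 6.25 + 6.25 = 16

SSE = 16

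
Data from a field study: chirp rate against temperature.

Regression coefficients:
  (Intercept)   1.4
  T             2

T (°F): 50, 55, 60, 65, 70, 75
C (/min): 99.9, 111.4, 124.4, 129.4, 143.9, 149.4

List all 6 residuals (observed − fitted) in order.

-1.5, 0, 3, -2, 2.5, -2

T=50: ŷ = 1.4 + 2·50 = 101.4; r = 99.9 − 101.4 = -1.5
T=55: ŷ = 1.4 + 2·55 = 111.4; r = 111.4 − 111.4 = 0
T=60: ŷ = 1.4 + 2·60 = 121.4; r = 124.4 − 121.4 = 3
T=65: ŷ = 1.4 + 2·65 = 131.4; r = 129.4 − 131.4 = -2
T=70: ŷ = 1.4 + 2·70 = 141.4; r = 143.9 − 141.4 = 2.5
T=75: ŷ = 1.4 + 2·75 = 151.4; r = 149.4 − 151.4 = -2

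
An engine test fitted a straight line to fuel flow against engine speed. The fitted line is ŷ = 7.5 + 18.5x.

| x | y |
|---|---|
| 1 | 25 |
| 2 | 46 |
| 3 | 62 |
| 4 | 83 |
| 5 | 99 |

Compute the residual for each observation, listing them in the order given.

x=1: ŷ = 7.5 + 18.5·1 = 26; e = 25 − 26 = -1
x=2: ŷ = 7.5 + 18.5·2 = 44.5; e = 46 − 44.5 = 1.5
x=3: ŷ = 7.5 + 18.5·3 = 63; e = 62 − 63 = -1
x=4: ŷ = 7.5 + 18.5·4 = 81.5; e = 83 − 81.5 = 1.5
x=5: ŷ = 7.5 + 18.5·5 = 100; e = 99 − 100 = -1

-1, 1.5, -1, 1.5, -1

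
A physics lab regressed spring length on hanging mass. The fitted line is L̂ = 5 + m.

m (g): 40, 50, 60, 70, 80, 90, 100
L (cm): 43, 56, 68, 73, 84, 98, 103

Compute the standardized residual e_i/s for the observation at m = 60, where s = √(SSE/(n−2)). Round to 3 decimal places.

m=40: L̂ = 5 + 40 = 45; e = 43 − 45 = -2
m=50: L̂ = 5 + 50 = 55; e = 56 − 55 = 1
m=60: L̂ = 5 + 60 = 65; e = 68 − 65 = 3
m=70: L̂ = 5 + 70 = 75; e = 73 − 75 = -2
m=80: L̂ = 5 + 80 = 85; e = 84 − 85 = -1
m=90: L̂ = 5 + 90 = 95; e = 98 − 95 = 3
m=100: L̂ = 5 + 100 = 105; e = 103 − 105 = -2
SSE = 4 + 1 + 9 + 4 + 1 + 9 + 4 = 32
s = √(32/5) = 2.52982
e/s = 3 / 2.52982 = 1.186

1.186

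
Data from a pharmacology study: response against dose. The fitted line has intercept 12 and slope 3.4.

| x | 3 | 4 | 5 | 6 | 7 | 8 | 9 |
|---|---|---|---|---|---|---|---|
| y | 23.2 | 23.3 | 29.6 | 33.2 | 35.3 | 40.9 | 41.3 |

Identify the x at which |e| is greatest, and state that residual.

x=3: ŷ = 12 + 3.4·3 = 22.2; e = 23.2 − 22.2 = 1
x=4: ŷ = 12 + 3.4·4 = 25.6; e = 23.3 − 25.6 = -2.3
x=5: ŷ = 12 + 3.4·5 = 29; e = 29.6 − 29 = 0.6
x=6: ŷ = 12 + 3.4·6 = 32.4; e = 33.2 − 32.4 = 0.8
x=7: ŷ = 12 + 3.4·7 = 35.8; e = 35.3 − 35.8 = -0.5
x=8: ŷ = 12 + 3.4·8 = 39.2; e = 40.9 − 39.2 = 1.7
x=9: ŷ = 12 + 3.4·9 = 42.6; e = 41.3 − 42.6 = -1.3
Largest |e| is 2.3 at x = 4, residual -2.3.

x = 4, e = -2.3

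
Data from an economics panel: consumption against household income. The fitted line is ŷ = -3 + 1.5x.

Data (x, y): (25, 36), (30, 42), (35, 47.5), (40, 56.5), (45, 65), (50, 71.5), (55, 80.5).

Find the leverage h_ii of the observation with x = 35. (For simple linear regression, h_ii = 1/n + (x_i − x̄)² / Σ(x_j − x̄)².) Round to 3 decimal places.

x̄ = (25 + 30 + 35 + 40 + 45 + 50 + 55)/7 = 40
Σ(x − x̄)² = 225 + 100 + 25 + 0 + 25 + 100 + 225 = 700
h = 1/7 + (-5)²/700 = 0.142857 + 0.0357143 = 0.179

h = 0.179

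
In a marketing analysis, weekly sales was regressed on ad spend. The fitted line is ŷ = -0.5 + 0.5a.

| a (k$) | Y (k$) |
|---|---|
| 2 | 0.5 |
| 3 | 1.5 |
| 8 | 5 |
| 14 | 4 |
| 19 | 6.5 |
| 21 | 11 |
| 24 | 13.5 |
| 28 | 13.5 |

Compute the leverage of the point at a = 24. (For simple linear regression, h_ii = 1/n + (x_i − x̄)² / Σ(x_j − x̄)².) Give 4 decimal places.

ā = (2 + 3 + 8 + 14 + 19 + 21 + 24 + 28)/8 = 14.875
Σ(a − ā)² = 165.766 + 141.016 + 47.2656 + 0.765625 + 17.0156 + 37.5156 + 83.2656 + 172.266 = 664.875
h = 1/8 + (9.125)²/664.875 = 0.125 + 0.125235 = 0.2502

h = 0.2502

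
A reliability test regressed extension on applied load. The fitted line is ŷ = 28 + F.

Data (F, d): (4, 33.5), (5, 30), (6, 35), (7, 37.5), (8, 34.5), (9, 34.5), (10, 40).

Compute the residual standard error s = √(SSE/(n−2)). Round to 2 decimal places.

F=4: ŷ = 28 + 4 = 32; e = 33.5 − 32 = 1.5
F=5: ŷ = 28 + 5 = 33; e = 30 − 33 = -3
F=6: ŷ = 28 + 6 = 34; e = 35 − 34 = 1
F=7: ŷ = 28 + 7 = 35; e = 37.5 − 35 = 2.5
F=8: ŷ = 28 + 8 = 36; e = 34.5 − 36 = -1.5
F=9: ŷ = 28 + 9 = 37; e = 34.5 − 37 = -2.5
F=10: ŷ = 28 + 10 = 38; e = 40 − 38 = 2
SSE = 2.25 + 9 + 1 + 6.25 + 2.25 + 6.25 + 4 = 31
s = √(31/5) = √6.2 ≈ 2.49

s = 2.49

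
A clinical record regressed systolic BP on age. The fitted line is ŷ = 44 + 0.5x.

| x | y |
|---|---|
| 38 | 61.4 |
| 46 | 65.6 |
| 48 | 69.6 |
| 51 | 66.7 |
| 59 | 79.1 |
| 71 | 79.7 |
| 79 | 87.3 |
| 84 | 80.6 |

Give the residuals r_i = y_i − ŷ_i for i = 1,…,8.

-1.6, -1.4, 1.6, -2.8, 5.6, 0.2, 3.8, -5.4

x=38: ŷ = 44 + 0.5·38 = 63; r = 61.4 − 63 = -1.6
x=46: ŷ = 44 + 0.5·46 = 67; r = 65.6 − 67 = -1.4
x=48: ŷ = 44 + 0.5·48 = 68; r = 69.6 − 68 = 1.6
x=51: ŷ = 44 + 0.5·51 = 69.5; r = 66.7 − 69.5 = -2.8
x=59: ŷ = 44 + 0.5·59 = 73.5; r = 79.1 − 73.5 = 5.6
x=71: ŷ = 44 + 0.5·71 = 79.5; r = 79.7 − 79.5 = 0.2
x=79: ŷ = 44 + 0.5·79 = 83.5; r = 87.3 − 83.5 = 3.8
x=84: ŷ = 44 + 0.5·84 = 86; r = 80.6 − 86 = -5.4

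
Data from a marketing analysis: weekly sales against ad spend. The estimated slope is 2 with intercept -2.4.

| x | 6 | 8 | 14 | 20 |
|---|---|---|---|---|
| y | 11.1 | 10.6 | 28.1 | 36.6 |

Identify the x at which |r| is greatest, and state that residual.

x=6: ŷ = -2.4 + 2·6 = 9.6; r = 11.1 − 9.6 = 1.5
x=8: ŷ = -2.4 + 2·8 = 13.6; r = 10.6 − 13.6 = -3
x=14: ŷ = -2.4 + 2·14 = 25.6; r = 28.1 − 25.6 = 2.5
x=20: ŷ = -2.4 + 2·20 = 37.6; r = 36.6 − 37.6 = -1
Largest |r| is 3 at x = 8, residual -3.

x = 8, r = -3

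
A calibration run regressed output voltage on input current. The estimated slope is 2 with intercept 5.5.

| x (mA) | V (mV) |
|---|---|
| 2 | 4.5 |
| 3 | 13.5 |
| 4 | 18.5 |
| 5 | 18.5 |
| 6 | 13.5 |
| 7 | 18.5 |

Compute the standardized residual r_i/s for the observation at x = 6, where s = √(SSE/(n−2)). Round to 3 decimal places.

x=2: V̂ = 5.5 + 2·2 = 9.5; r = 4.5 − 9.5 = -5
x=3: V̂ = 5.5 + 2·3 = 11.5; r = 13.5 − 11.5 = 2
x=4: V̂ = 5.5 + 2·4 = 13.5; r = 18.5 − 13.5 = 5
x=5: V̂ = 5.5 + 2·5 = 15.5; r = 18.5 − 15.5 = 3
x=6: V̂ = 5.5 + 2·6 = 17.5; r = 13.5 − 17.5 = -4
x=7: V̂ = 5.5 + 2·7 = 19.5; r = 18.5 − 19.5 = -1
SSE = 25 + 4 + 25 + 9 + 16 + 1 = 80
s = √(80/4) = 4.47214
r/s = -4 / 4.47214 = -0.894

-0.894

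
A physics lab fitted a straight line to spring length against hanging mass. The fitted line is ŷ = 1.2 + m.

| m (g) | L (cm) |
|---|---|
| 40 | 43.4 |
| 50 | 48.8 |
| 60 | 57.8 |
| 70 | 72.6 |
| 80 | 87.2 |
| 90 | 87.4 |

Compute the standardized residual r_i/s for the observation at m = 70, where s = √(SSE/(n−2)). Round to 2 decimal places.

0.32

m=40: ŷ = 1.2 + 40 = 41.2; r = 43.4 − 41.2 = 2.2
m=50: ŷ = 1.2 + 50 = 51.2; r = 48.8 − 51.2 = -2.4
m=60: ŷ = 1.2 + 60 = 61.2; r = 57.8 − 61.2 = -3.4
m=70: ŷ = 1.2 + 70 = 71.2; r = 72.6 − 71.2 = 1.4
m=80: ŷ = 1.2 + 80 = 81.2; r = 87.2 − 81.2 = 6
m=90: ŷ = 1.2 + 90 = 91.2; r = 87.4 − 91.2 = -3.8
SSE = 4.84 + 5.76 + 11.56 + 1.96 + 36 + 14.44 = 74.56
s = √(74.56/4) = 4.31741
r/s = 1.4 / 4.31741 = 0.32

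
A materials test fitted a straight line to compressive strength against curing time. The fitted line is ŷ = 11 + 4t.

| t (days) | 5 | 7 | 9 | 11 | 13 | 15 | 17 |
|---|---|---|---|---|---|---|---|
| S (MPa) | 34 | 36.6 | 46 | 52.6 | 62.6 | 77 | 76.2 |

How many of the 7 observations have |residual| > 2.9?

t=5: ŷ = 11 + 4·5 = 31; r = 34 − 31 = 3
t=7: ŷ = 11 + 4·7 = 39; r = 36.6 − 39 = -2.4
t=9: ŷ = 11 + 4·9 = 47; r = 46 − 47 = -1
t=11: ŷ = 11 + 4·11 = 55; r = 52.6 − 55 = -2.4
t=13: ŷ = 11 + 4·13 = 63; r = 62.6 − 63 = -0.4
t=15: ŷ = 11 + 4·15 = 71; r = 77 − 71 = 6
t=17: ŷ = 11 + 4·17 = 79; r = 76.2 − 79 = -2.8
|r| > 2.9: t=5 (|r|=3), t=15 (|r|=6) → 2

2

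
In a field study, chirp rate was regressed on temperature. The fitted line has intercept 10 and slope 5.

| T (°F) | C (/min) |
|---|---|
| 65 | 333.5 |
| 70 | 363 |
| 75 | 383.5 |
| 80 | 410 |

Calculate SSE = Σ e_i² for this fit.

T=65: Ĉ = 10 + 5·65 = 335; e = 333.5 − 335 = -1.5
T=70: Ĉ = 10 + 5·70 = 360; e = 363 − 360 = 3
T=75: Ĉ = 10 + 5·75 = 385; e = 383.5 − 385 = -1.5
T=80: Ĉ = 10 + 5·80 = 410; e = 410 − 410 = 0
SSE = 2.25 + 9 + 2.25 + 0 = 13.5

SSE = 13.5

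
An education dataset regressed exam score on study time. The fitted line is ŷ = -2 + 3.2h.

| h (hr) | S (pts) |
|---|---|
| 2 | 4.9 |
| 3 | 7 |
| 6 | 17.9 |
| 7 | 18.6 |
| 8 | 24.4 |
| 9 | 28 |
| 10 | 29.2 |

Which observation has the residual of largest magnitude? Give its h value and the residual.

h=2: ŷ = -2 + 3.2·2 = 4.4; r = 4.9 − 4.4 = 0.5
h=3: ŷ = -2 + 3.2·3 = 7.6; r = 7 − 7.6 = -0.6
h=6: ŷ = -2 + 3.2·6 = 17.2; r = 17.9 − 17.2 = 0.7
h=7: ŷ = -2 + 3.2·7 = 20.4; r = 18.6 − 20.4 = -1.8
h=8: ŷ = -2 + 3.2·8 = 23.6; r = 24.4 − 23.6 = 0.8
h=9: ŷ = -2 + 3.2·9 = 26.8; r = 28 − 26.8 = 1.2
h=10: ŷ = -2 + 3.2·10 = 30; r = 29.2 − 30 = -0.8
Largest |r| is 1.8 at h = 7, residual -1.8.

h = 7, r = -1.8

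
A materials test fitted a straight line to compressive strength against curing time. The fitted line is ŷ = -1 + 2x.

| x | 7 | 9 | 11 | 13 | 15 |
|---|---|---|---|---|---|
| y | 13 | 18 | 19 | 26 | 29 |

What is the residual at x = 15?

ŷ = -1 + 2·15 = 29
r = 29 − 29 = 0

r = 0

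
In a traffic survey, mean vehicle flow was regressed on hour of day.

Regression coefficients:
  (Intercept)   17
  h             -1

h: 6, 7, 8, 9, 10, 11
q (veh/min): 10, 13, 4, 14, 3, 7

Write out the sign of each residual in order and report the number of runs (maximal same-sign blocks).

h=6: ŷ = 17 − 6 = 11; e = 10 − 11 = -1
h=7: ŷ = 17 − 7 = 10; e = 13 − 10 = 3
h=8: ŷ = 17 − 8 = 9; e = 4 − 9 = -5
h=9: ŷ = 17 − 9 = 8; e = 14 − 8 = 6
h=10: ŷ = 17 − 10 = 7; e = 3 − 7 = -4
h=11: ŷ = 17 − 11 = 6; e = 7 − 6 = 1
Signs: − + − + − +
Runs: −×1, +×1, −×1, +×1, −×1, +×1 → 6

6 runs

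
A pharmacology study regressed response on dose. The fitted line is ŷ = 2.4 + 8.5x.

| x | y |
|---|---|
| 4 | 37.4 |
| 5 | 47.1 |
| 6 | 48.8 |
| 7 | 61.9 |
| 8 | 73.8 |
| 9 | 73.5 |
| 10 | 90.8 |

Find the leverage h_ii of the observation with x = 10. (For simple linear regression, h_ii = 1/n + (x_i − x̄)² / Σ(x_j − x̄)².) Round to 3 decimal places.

x̄ = (4 + 5 + 6 + 7 + 8 + 9 + 10)/7 = 7
Σ(x − x̄)² = 9 + 4 + 1 + 0 + 1 + 4 + 9 = 28
h = 1/7 + (3)²/28 = 0.142857 + 0.321429 = 0.464

h = 0.464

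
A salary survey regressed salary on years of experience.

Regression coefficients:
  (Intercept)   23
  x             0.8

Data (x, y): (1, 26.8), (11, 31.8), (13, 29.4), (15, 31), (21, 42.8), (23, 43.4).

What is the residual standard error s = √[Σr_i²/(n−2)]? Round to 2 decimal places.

s = 3.67

x=1: ŷ = 23 + 0.8·1 = 23.8; r = 26.8 − 23.8 = 3
x=11: ŷ = 23 + 0.8·11 = 31.8; r = 31.8 − 31.8 = 0
x=13: ŷ = 23 + 0.8·13 = 33.4; r = 29.4 − 33.4 = -4
x=15: ŷ = 23 + 0.8·15 = 35; r = 31 − 35 = -4
x=21: ŷ = 23 + 0.8·21 = 39.8; r = 42.8 − 39.8 = 3
x=23: ŷ = 23 + 0.8·23 = 41.4; r = 43.4 − 41.4 = 2
SSE = 9 + 0 + 16 + 16 + 9 + 4 = 54
s = √(54/4) = √13.5 ≈ 3.67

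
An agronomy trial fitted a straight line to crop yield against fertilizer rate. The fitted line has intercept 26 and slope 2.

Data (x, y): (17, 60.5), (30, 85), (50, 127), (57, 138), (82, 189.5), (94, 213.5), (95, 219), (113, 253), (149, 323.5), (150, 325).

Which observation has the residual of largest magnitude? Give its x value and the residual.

x=17: ŷ = 26 + 2·17 = 60; e = 60.5 − 60 = 0.5
x=30: ŷ = 26 + 2·30 = 86; e = 85 − 86 = -1
x=50: ŷ = 26 + 2·50 = 126; e = 127 − 126 = 1
x=57: ŷ = 26 + 2·57 = 140; e = 138 − 140 = -2
x=82: ŷ = 26 + 2·82 = 190; e = 189.5 − 190 = -0.5
x=94: ŷ = 26 + 2·94 = 214; e = 213.5 − 214 = -0.5
x=95: ŷ = 26 + 2·95 = 216; e = 219 − 216 = 3
x=113: ŷ = 26 + 2·113 = 252; e = 253 − 252 = 1
x=149: ŷ = 26 + 2·149 = 324; e = 323.5 − 324 = -0.5
x=150: ŷ = 26 + 2·150 = 326; e = 325 − 326 = -1
Largest |e| is 3 at x = 95, residual 3.

x = 95, e = 3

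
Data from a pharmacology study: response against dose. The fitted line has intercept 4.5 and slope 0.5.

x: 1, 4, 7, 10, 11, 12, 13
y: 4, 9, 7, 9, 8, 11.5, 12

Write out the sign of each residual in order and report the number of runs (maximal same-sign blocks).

4 runs

x=1: ŷ = 4.5 + 0.5·1 = 5; r = 4 − 5 = -1
x=4: ŷ = 4.5 + 0.5·4 = 6.5; r = 9 − 6.5 = 2.5
x=7: ŷ = 4.5 + 0.5·7 = 8; r = 7 − 8 = -1
x=10: ŷ = 4.5 + 0.5·10 = 9.5; r = 9 − 9.5 = -0.5
x=11: ŷ = 4.5 + 0.5·11 = 10; r = 8 − 10 = -2
x=12: ŷ = 4.5 + 0.5·12 = 10.5; r = 11.5 − 10.5 = 1
x=13: ŷ = 4.5 + 0.5·13 = 11; r = 12 − 11 = 1
Signs: − + − − − + +
Runs: −×1, +×1, −×3, +×2 → 4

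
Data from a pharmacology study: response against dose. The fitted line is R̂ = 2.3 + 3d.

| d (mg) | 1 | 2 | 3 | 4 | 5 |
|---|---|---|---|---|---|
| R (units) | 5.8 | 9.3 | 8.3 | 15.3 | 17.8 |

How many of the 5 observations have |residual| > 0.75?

d=1: R̂ = 2.3 + 3·1 = 5.3; e = 5.8 − 5.3 = 0.5
d=2: R̂ = 2.3 + 3·2 = 8.3; e = 9.3 − 8.3 = 1
d=3: R̂ = 2.3 + 3·3 = 11.3; e = 8.3 − 11.3 = -3
d=4: R̂ = 2.3 + 3·4 = 14.3; e = 15.3 − 14.3 = 1
d=5: R̂ = 2.3 + 3·5 = 17.3; e = 17.8 − 17.3 = 0.5
|e| > 0.75: d=2 (|e|=1), d=3 (|e|=3), d=4 (|e|=1) → 3

3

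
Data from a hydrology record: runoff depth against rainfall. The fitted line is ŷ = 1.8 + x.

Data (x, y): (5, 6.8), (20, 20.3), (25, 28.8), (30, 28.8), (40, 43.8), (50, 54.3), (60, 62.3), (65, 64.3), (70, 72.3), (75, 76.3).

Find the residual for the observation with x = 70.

ŷ = 1.8 + 70 = 71.8
r = 72.3 − 71.8 = 0.5

r = 0.5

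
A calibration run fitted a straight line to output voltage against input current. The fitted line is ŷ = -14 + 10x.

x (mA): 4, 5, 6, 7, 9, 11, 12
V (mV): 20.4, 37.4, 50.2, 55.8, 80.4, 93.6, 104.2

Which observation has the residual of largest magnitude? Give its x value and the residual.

x = 4, e = -5.6

x=4: ŷ = -14 + 10·4 = 26; e = 20.4 − 26 = -5.6
x=5: ŷ = -14 + 10·5 = 36; e = 37.4 − 36 = 1.4
x=6: ŷ = -14 + 10·6 = 46; e = 50.2 − 46 = 4.2
x=7: ŷ = -14 + 10·7 = 56; e = 55.8 − 56 = -0.2
x=9: ŷ = -14 + 10·9 = 76; e = 80.4 − 76 = 4.4
x=11: ŷ = -14 + 10·11 = 96; e = 93.6 − 96 = -2.4
x=12: ŷ = -14 + 10·12 = 106; e = 104.2 − 106 = -1.8
Largest |e| is 5.6 at x = 4, residual -5.6.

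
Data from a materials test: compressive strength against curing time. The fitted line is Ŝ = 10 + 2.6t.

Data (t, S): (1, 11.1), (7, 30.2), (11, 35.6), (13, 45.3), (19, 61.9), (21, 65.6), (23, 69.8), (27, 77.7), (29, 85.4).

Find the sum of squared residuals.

t=1: Ŝ = 10 + 2.6·1 = 12.6; r = 11.1 − 12.6 = -1.5
t=7: Ŝ = 10 + 2.6·7 = 28.2; r = 30.2 − 28.2 = 2
t=11: Ŝ = 10 + 2.6·11 = 38.6; r = 35.6 − 38.6 = -3
t=13: Ŝ = 10 + 2.6·13 = 43.8; r = 45.3 − 43.8 = 1.5
t=19: Ŝ = 10 + 2.6·19 = 59.4; r = 61.9 − 59.4 = 2.5
t=21: Ŝ = 10 + 2.6·21 = 64.6; r = 65.6 − 64.6 = 1
t=23: Ŝ = 10 + 2.6·23 = 69.8; r = 69.8 − 69.8 = 0
t=27: Ŝ = 10 + 2.6·27 = 80.2; r = 77.7 − 80.2 = -2.5
t=29: Ŝ = 10 + 2.6·29 = 85.4; r = 85.4 − 85.4 = 0
SSE = 2.25 + 4 + 9 + 2.25 + 6.25 + 1 + 0 + 6.25 + 0 = 31

SSE = 31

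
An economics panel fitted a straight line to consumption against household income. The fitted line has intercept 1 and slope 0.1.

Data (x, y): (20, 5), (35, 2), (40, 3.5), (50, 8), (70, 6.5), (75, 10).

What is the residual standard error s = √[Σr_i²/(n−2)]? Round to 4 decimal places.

x=20: ŷ = 1 + 0.1·20 = 3; r = 5 − 3 = 2
x=35: ŷ = 1 + 0.1·35 = 4.5; r = 2 − 4.5 = -2.5
x=40: ŷ = 1 + 0.1·40 = 5; r = 3.5 − 5 = -1.5
x=50: ŷ = 1 + 0.1·50 = 6; r = 8 − 6 = 2
x=70: ŷ = 1 + 0.1·70 = 8; r = 6.5 − 8 = -1.5
x=75: ŷ = 1 + 0.1·75 = 8.5; r = 10 − 8.5 = 1.5
SSE = 4 + 6.25 + 2.25 + 4 + 2.25 + 2.25 = 21
s = √(21/4) = √5.25 ≈ 2.2913

s = 2.2913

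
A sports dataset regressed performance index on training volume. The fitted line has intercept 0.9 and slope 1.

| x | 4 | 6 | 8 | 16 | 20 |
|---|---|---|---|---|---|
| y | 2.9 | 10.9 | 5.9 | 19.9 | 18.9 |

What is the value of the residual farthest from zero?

x=4: ŷ = 0.9 + 4 = 4.9; e = 2.9 − 4.9 = -2
x=6: ŷ = 0.9 + 6 = 6.9; e = 10.9 − 6.9 = 4
x=8: ŷ = 0.9 + 8 = 8.9; e = 5.9 − 8.9 = -3
x=16: ŷ = 0.9 + 16 = 16.9; e = 19.9 − 16.9 = 3
x=20: ŷ = 0.9 + 20 = 20.9; e = 18.9 − 20.9 = -2
Largest |e| is 4 at x = 6, residual 4.

e = 4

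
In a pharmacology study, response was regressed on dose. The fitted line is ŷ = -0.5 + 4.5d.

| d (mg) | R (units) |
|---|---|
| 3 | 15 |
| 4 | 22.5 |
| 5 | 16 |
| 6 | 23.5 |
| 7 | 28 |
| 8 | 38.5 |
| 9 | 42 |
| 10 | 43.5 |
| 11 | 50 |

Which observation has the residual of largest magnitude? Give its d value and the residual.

d=3: ŷ = -0.5 + 4.5·3 = 13; e = 15 − 13 = 2
d=4: ŷ = -0.5 + 4.5·4 = 17.5; e = 22.5 − 17.5 = 5
d=5: ŷ = -0.5 + 4.5·5 = 22; e = 16 − 22 = -6
d=6: ŷ = -0.5 + 4.5·6 = 26.5; e = 23.5 − 26.5 = -3
d=7: ŷ = -0.5 + 4.5·7 = 31; e = 28 − 31 = -3
d=8: ŷ = -0.5 + 4.5·8 = 35.5; e = 38.5 − 35.5 = 3
d=9: ŷ = -0.5 + 4.5·9 = 40; e = 42 − 40 = 2
d=10: ŷ = -0.5 + 4.5·10 = 44.5; e = 43.5 − 44.5 = -1
d=11: ŷ = -0.5 + 4.5·11 = 49; e = 50 − 49 = 1
Largest |e| is 6 at d = 5, residual -6.

d = 5, e = -6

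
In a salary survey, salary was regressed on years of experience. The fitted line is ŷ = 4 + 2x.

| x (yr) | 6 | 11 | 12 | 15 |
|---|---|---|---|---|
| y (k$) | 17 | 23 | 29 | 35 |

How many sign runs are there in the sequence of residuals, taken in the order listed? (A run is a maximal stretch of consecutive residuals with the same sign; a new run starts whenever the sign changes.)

x=6: ŷ = 4 + 2·6 = 16; r = 17 − 16 = 1
x=11: ŷ = 4 + 2·11 = 26; r = 23 − 26 = -3
x=12: ŷ = 4 + 2·12 = 28; r = 29 − 28 = 1
x=15: ŷ = 4 + 2·15 = 34; r = 35 − 34 = 1
Signs: + − + +
Runs: +×1, −×1, +×2 → 3

3 runs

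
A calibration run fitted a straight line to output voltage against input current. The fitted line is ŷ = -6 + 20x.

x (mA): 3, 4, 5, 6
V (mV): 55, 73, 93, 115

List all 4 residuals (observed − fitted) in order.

1, -1, -1, 1

x=3: ŷ = -6 + 20·3 = 54; r = 55 − 54 = 1
x=4: ŷ = -6 + 20·4 = 74; r = 73 − 74 = -1
x=5: ŷ = -6 + 20·5 = 94; r = 93 − 94 = -1
x=6: ŷ = -6 + 20·6 = 114; r = 115 − 114 = 1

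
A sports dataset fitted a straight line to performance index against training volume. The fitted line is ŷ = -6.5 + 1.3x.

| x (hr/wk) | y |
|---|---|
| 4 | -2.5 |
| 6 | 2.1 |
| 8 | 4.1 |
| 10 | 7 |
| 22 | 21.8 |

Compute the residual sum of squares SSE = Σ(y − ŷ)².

x=4: ŷ = -6.5 + 1.3·4 = -1.3; e = -2.5 − (-1.3) = -1.2
x=6: ŷ = -6.5 + 1.3·6 = 1.3; e = 2.1 − 1.3 = 0.8
x=8: ŷ = -6.5 + 1.3·8 = 3.9; e = 4.1 − 3.9 = 0.2
x=10: ŷ = -6.5 + 1.3·10 = 6.5; e = 7 − 6.5 = 0.5
x=22: ŷ = -6.5 + 1.3·22 = 22.1; e = 21.8 − 22.1 = -0.3
SSE = 1.44 + 0.64 + 0.04 + 0.25 + 0.09 = 2.46

SSE = 2.46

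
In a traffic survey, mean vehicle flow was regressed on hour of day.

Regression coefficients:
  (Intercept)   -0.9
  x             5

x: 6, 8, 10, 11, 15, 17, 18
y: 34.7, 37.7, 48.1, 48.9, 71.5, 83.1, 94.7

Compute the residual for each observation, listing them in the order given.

x=6: ŷ = -0.9 + 5·6 = 29.1; r = 34.7 − 29.1 = 5.6
x=8: ŷ = -0.9 + 5·8 = 39.1; r = 37.7 − 39.1 = -1.4
x=10: ŷ = -0.9 + 5·10 = 49.1; r = 48.1 − 49.1 = -1
x=11: ŷ = -0.9 + 5·11 = 54.1; r = 48.9 − 54.1 = -5.2
x=15: ŷ = -0.9 + 5·15 = 74.1; r = 71.5 − 74.1 = -2.6
x=17: ŷ = -0.9 + 5·17 = 84.1; r = 83.1 − 84.1 = -1
x=18: ŷ = -0.9 + 5·18 = 89.1; r = 94.7 − 89.1 = 5.6

5.6, -1.4, -1, -5.2, -2.6, -1, 5.6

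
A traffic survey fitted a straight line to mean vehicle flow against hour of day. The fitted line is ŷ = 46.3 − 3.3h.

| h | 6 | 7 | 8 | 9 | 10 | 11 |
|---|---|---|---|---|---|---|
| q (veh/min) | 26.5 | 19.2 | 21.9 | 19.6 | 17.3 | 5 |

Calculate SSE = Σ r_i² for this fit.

h=6: ŷ = 46.3 − 3.3·6 = 26.5; r = 26.5 − 26.5 = 0
h=7: ŷ = 46.3 − 3.3·7 = 23.2; r = 19.2 − 23.2 = -4
h=8: ŷ = 46.3 − 3.3·8 = 19.9; r = 21.9 − 19.9 = 2
h=9: ŷ = 46.3 − 3.3·9 = 16.6; r = 19.6 − 16.6 = 3
h=10: ŷ = 46.3 − 3.3·10 = 13.3; r = 17.3 − 13.3 = 4
h=11: ŷ = 46.3 − 3.3·11 = 10; r = 5 − 10 = -5
SSE = 0 + 16 + 4 + 9 + 16 + 25 = 70

SSE = 70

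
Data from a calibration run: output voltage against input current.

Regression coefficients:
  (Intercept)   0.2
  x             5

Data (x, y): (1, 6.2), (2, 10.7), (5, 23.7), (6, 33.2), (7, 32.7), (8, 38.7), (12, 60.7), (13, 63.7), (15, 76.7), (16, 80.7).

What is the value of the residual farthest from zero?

e = 3

x=1: ŷ = 0.2 + 5·1 = 5.2; e = 6.2 − 5.2 = 1
x=2: ŷ = 0.2 + 5·2 = 10.2; e = 10.7 − 10.2 = 0.5
x=5: ŷ = 0.2 + 5·5 = 25.2; e = 23.7 − 25.2 = -1.5
x=6: ŷ = 0.2 + 5·6 = 30.2; e = 33.2 − 30.2 = 3
x=7: ŷ = 0.2 + 5·7 = 35.2; e = 32.7 − 35.2 = -2.5
x=8: ŷ = 0.2 + 5·8 = 40.2; e = 38.7 − 40.2 = -1.5
x=12: ŷ = 0.2 + 5·12 = 60.2; e = 60.7 − 60.2 = 0.5
x=13: ŷ = 0.2 + 5·13 = 65.2; e = 63.7 − 65.2 = -1.5
x=15: ŷ = 0.2 + 5·15 = 75.2; e = 76.7 − 75.2 = 1.5
x=16: ŷ = 0.2 + 5·16 = 80.2; e = 80.7 − 80.2 = 0.5
Largest |e| is 3 at x = 6, residual 3.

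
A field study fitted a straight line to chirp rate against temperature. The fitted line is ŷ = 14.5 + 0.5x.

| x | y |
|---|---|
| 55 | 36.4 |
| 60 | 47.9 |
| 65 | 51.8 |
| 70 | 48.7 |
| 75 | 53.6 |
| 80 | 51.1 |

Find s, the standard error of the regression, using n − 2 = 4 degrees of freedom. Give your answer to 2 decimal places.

s = 4.49

x=55: ŷ = 14.5 + 0.5·55 = 42; e = 36.4 − 42 = -5.6
x=60: ŷ = 14.5 + 0.5·60 = 44.5; e = 47.9 − 44.5 = 3.4
x=65: ŷ = 14.5 + 0.5·65 = 47; e = 51.8 − 47 = 4.8
x=70: ŷ = 14.5 + 0.5·70 = 49.5; e = 48.7 − 49.5 = -0.8
x=75: ŷ = 14.5 + 0.5·75 = 52; e = 53.6 − 52 = 1.6
x=80: ŷ = 14.5 + 0.5·80 = 54.5; e = 51.1 − 54.5 = -3.4
SSE = 31.36 + 11.56 + 23.04 + 0.64 + 2.56 + 11.56 = 80.72
s = √(80.72/4) = √20.18 ≈ 4.49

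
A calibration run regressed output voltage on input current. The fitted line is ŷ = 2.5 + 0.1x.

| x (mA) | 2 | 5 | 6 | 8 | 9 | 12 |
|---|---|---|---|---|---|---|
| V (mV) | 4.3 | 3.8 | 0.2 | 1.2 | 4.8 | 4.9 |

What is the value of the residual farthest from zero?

x=2: ŷ = 2.5 + 0.1·2 = 2.7; e = 4.3 − 2.7 = 1.6
x=5: ŷ = 2.5 + 0.1·5 = 3; e = 3.8 − 3 = 0.8
x=6: ŷ = 2.5 + 0.1·6 = 3.1; e = 0.2 − 3.1 = -2.9
x=8: ŷ = 2.5 + 0.1·8 = 3.3; e = 1.2 − 3.3 = -2.1
x=9: ŷ = 2.5 + 0.1·9 = 3.4; e = 4.8 − 3.4 = 1.4
x=12: ŷ = 2.5 + 0.1·12 = 3.7; e = 4.9 − 3.7 = 1.2
Largest |e| is 2.9 at x = 6, residual -2.9.

e = -2.9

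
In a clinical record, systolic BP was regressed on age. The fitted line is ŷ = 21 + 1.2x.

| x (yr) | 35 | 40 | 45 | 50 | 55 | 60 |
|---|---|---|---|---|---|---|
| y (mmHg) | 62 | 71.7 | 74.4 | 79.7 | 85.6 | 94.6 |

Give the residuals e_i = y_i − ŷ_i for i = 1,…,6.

-1, 2.7, -0.6, -1.3, -1.4, 1.6

x=35: ŷ = 21 + 1.2·35 = 63; e = 62 − 63 = -1
x=40: ŷ = 21 + 1.2·40 = 69; e = 71.7 − 69 = 2.7
x=45: ŷ = 21 + 1.2·45 = 75; e = 74.4 − 75 = -0.6
x=50: ŷ = 21 + 1.2·50 = 81; e = 79.7 − 81 = -1.3
x=55: ŷ = 21 + 1.2·55 = 87; e = 85.6 − 87 = -1.4
x=60: ŷ = 21 + 1.2·60 = 93; e = 94.6 − 93 = 1.6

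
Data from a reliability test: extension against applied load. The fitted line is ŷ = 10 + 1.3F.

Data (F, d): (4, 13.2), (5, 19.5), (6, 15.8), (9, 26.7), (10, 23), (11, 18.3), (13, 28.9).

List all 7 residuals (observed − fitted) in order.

F=4: ŷ = 10 + 1.3·4 = 15.2; e = 13.2 − 15.2 = -2
F=5: ŷ = 10 + 1.3·5 = 16.5; e = 19.5 − 16.5 = 3
F=6: ŷ = 10 + 1.3·6 = 17.8; e = 15.8 − 17.8 = -2
F=9: ŷ = 10 + 1.3·9 = 21.7; e = 26.7 − 21.7 = 5
F=10: ŷ = 10 + 1.3·10 = 23; e = 23 − 23 = 0
F=11: ŷ = 10 + 1.3·11 = 24.3; e = 18.3 − 24.3 = -6
F=13: ŷ = 10 + 1.3·13 = 26.9; e = 28.9 − 26.9 = 2

-2, 3, -2, 5, 0, -6, 2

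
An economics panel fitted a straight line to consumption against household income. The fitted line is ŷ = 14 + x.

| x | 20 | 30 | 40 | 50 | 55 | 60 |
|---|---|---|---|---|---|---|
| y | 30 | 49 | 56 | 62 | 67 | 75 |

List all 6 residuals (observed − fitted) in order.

x=20: ŷ = 14 + 20 = 34; e = 30 − 34 = -4
x=30: ŷ = 14 + 30 = 44; e = 49 − 44 = 5
x=40: ŷ = 14 + 40 = 54; e = 56 − 54 = 2
x=50: ŷ = 14 + 50 = 64; e = 62 − 64 = -2
x=55: ŷ = 14 + 55 = 69; e = 67 − 69 = -2
x=60: ŷ = 14 + 60 = 74; e = 75 − 74 = 1

-4, 5, 2, -2, -2, 1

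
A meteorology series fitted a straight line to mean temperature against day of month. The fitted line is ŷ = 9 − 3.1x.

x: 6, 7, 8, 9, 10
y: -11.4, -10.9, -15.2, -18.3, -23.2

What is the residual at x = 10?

ŷ = 9 − 3.1·10 = -22
r = -23.2 − (-22) = -1.2

r = -1.2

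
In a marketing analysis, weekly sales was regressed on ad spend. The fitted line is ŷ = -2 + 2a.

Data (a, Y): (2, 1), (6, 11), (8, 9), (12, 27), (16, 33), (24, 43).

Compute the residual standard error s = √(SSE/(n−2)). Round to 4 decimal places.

s = 4.1833

a=2: ŷ = -2 + 2·2 = 2; r = 1 − 2 = -1
a=6: ŷ = -2 + 2·6 = 10; r = 11 − 10 = 1
a=8: ŷ = -2 + 2·8 = 14; r = 9 − 14 = -5
a=12: ŷ = -2 + 2·12 = 22; r = 27 − 22 = 5
a=16: ŷ = -2 + 2·16 = 30; r = 33 − 30 = 3
a=24: ŷ = -2 + 2·24 = 46; r = 43 − 46 = -3
SSE = 1 + 1 + 25 + 25 + 9 + 9 = 70
s = √(70/4) = √17.5 ≈ 4.1833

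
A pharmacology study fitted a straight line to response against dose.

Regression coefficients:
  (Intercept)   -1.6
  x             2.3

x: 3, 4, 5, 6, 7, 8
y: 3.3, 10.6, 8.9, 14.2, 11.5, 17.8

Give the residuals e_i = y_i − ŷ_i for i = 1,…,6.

x=3: ŷ = -1.6 + 2.3·3 = 5.3; e = 3.3 − 5.3 = -2
x=4: ŷ = -1.6 + 2.3·4 = 7.6; e = 10.6 − 7.6 = 3
x=5: ŷ = -1.6 + 2.3·5 = 9.9; e = 8.9 − 9.9 = -1
x=6: ŷ = -1.6 + 2.3·6 = 12.2; e = 14.2 − 12.2 = 2
x=7: ŷ = -1.6 + 2.3·7 = 14.5; e = 11.5 − 14.5 = -3
x=8: ŷ = -1.6 + 2.3·8 = 16.8; e = 17.8 − 16.8 = 1

-2, 3, -1, 2, -3, 1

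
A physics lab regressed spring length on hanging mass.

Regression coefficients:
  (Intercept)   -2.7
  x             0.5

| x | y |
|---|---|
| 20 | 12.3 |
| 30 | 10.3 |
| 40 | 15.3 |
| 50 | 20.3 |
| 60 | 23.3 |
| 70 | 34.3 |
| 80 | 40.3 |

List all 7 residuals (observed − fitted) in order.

x=20: ŷ = -2.7 + 0.5·20 = 7.3; r = 12.3 − 7.3 = 5
x=30: ŷ = -2.7 + 0.5·30 = 12.3; r = 10.3 − 12.3 = -2
x=40: ŷ = -2.7 + 0.5·40 = 17.3; r = 15.3 − 17.3 = -2
x=50: ŷ = -2.7 + 0.5·50 = 22.3; r = 20.3 − 22.3 = -2
x=60: ŷ = -2.7 + 0.5·60 = 27.3; r = 23.3 − 27.3 = -4
x=70: ŷ = -2.7 + 0.5·70 = 32.3; r = 34.3 − 32.3 = 2
x=80: ŷ = -2.7 + 0.5·80 = 37.3; r = 40.3 − 37.3 = 3

5, -2, -2, -2, -4, 2, 3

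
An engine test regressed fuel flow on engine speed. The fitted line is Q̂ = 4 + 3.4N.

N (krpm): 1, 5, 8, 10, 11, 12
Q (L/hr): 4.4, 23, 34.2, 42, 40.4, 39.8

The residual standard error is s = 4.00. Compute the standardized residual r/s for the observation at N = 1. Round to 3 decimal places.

Q̂ = 4 + 3.4·1 = 7.4
r = 4.4 − 7.4 = -3
r/s = -3 / 4.00 = -0.750

-0.750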